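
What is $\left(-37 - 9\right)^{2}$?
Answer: $2116$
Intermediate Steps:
$\left(-37 - 9\right)^{2} = \left(-46\right)^{2} = 2116$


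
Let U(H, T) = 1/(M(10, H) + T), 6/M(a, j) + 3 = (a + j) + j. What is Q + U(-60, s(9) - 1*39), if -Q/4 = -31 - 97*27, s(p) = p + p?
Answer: 25217287/2379 ≈ 10600.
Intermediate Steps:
s(p) = 2*p
M(a, j) = 6/(-3 + a + 2*j) (M(a, j) = 6/(-3 + ((a + j) + j)) = 6/(-3 + (a + 2*j)) = 6/(-3 + a + 2*j))
U(H, T) = 1/(T + 6/(7 + 2*H)) (U(H, T) = 1/(6/(-3 + 10 + 2*H) + T) = 1/(6/(7 + 2*H) + T) = 1/(T + 6/(7 + 2*H)))
Q = 10600 (Q = -4*(-31 - 97*27) = -4*(-31 - 2619) = -4*(-2650) = 10600)
Q + U(-60, s(9) - 1*39) = 10600 + (7 + 2*(-60))/(6 + (2*9 - 1*39)*(7 + 2*(-60))) = 10600 + (7 - 120)/(6 + (18 - 39)*(7 - 120)) = 10600 - 113/(6 - 21*(-113)) = 10600 - 113/(6 + 2373) = 10600 - 113/2379 = 25217287/2379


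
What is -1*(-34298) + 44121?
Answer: 78419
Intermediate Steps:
-1*(-34298) + 44121 = 34298 + 44121 = 78419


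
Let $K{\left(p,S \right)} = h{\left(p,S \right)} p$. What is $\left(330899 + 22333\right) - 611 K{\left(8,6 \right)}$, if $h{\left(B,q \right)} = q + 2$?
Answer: $314128$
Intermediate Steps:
$h{\left(B,q \right)} = 2 + q$
$K{\left(p,S \right)} = p \left(2 + S\right)$ ($K{\left(p,S \right)} = \left(2 + S\right) p = p \left(2 + S\right)$)
$\left(330899 + 22333\right) - 611 K{\left(8,6 \right)} = \left(330899 + 22333\right) - 611 \cdot 8 \left(2 + 6\right) = 353232 - 611 \cdot 8 \cdot 8 = 353232 - 39104 = 314128$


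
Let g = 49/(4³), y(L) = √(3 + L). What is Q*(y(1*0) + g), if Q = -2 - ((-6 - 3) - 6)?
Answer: 637/64 + 13*√3 ≈ 32.470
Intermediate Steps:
g = 49/64 ≈ 0.76563
Q = 13 (Q = -2 - (-9 - 6) = -2 - 1*(-15) = -2 + 15 = 13)
Q*(y(1*0) + g) = 13*(√(3 + 1*0) + 49/64) = 13*(√(3 + 0) + 49/64) = 13*(√3 + 49/64) = 13*(49/64 + √3) = 637/64 + 13*√3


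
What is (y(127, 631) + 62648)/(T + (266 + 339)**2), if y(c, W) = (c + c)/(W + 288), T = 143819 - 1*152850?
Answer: 28786883/164038743 ≈ 0.17549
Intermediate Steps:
T = -9031 (T = 143819 - 152850 = -9031)
y(c, W) = 2*c/(288 + W) (y(c, W) = (2*c)/(288 + W) = 2*c/(288 + W))
(y(127, 631) + 62648)/(T + (266 + 339)**2) = (2*127/(288 + 631) + 62648)/(-9031 + (266 + 339)**2) = (2*127/919 + 62648)/(-9031 + 605**2) = (2*127*(1/919) + 62648)/(-9031 + 366025) = (254/919 + 62648)/356994 = (57573766/919)*(1/356994) = 28786883/164038743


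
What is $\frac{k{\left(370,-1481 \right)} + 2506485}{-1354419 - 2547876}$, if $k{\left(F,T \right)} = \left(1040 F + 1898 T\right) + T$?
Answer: $- \frac{78866}{3902295} \approx -0.02021$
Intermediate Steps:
$k{\left(F,T \right)} = 1040 F + 1899 T$
$\frac{k{\left(370,-1481 \right)} + 2506485}{-1354419 - 2547876} = \frac{\left(1040 \cdot 370 + 1899 \left(-1481\right)\right) + 2506485}{-1354419 - 2547876} = \frac{\left(384800 - 2812419\right) + 2506485}{-3902295} = \left(-2427619 + 2506485\right) \left(- \frac{1}{3902295}\right) = 78866 \left(- \frac{1}{3902295}\right) = - \frac{78866}{3902295}$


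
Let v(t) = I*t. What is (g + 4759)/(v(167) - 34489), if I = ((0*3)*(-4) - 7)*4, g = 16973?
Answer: -7244/13055 ≈ -0.55488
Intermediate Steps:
I = -28 (I = (0*(-4) - 7)*4 = (0 - 7)*4 = -7*4 = -28)
v(t) = -28*t
(g + 4759)/(v(167) - 34489) = (16973 + 4759)/(-28*167 - 34489) = 21732/(-4676 - 34489) = 21732/(-39165) = 21732*(-1/39165) = -7244/13055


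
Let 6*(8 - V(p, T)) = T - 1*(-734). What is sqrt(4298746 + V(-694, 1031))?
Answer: sqrt(154744554)/6 ≈ 2073.3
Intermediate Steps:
V(p, T) = -343/3 - T/6 (V(p, T) = 8 - (T - 1*(-734))/6 = 8 - (T + 734)/6 = 8 - (734 + T)/6 = 8 + (-367/3 - T/6) = -343/3 - T/6)
sqrt(4298746 + V(-694, 1031)) = sqrt(4298746 + (-343/3 - 1/6*1031)) = sqrt(4298746 + (-343/3 - 1031/6)) = sqrt(4298746 - 1717/6) = sqrt(25790759/6) = sqrt(154744554)/6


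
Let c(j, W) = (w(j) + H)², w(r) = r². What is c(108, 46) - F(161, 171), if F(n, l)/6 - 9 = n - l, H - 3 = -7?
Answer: 135955606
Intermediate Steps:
H = -4 (H = 3 - 7 = -4)
F(n, l) = 54 - 6*l + 6*n (F(n, l) = 54 + 6*(n - l) = 54 + (-6*l + 6*n) = 54 - 6*l + 6*n)
c(j, W) = (-4 + j²)² (c(j, W) = (j² - 4)² = (-4 + j²)²)
c(108, 46) - F(161, 171) = (-4 + 108²)² - (54 - 6*171 + 6*161) = (-4 + 11664)² - (54 - 1026 + 966) = 11660² - 1*(-6) = 135955600 + 6 = 135955606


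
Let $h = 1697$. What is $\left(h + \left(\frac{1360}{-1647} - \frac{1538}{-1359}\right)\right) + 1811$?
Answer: $\frac{872505170}{248697} \approx 3508.3$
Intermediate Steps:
$\left(h + \left(\frac{1360}{-1647} - \frac{1538}{-1359}\right)\right) + 1811 = \left(1697 + \left(\frac{1360}{-1647} - \frac{1538}{-1359}\right)\right) + 1811 = \left(1697 + \left(1360 \left(- \frac{1}{1647}\right) - - \frac{1538}{1359}\right)\right) + 1811 = \left(1697 + \left(- \frac{1360}{1647} + \frac{1538}{1359}\right)\right) + 1811 = \left(1697 + \frac{76094}{248697}\right) + 1811 = \frac{422114903}{248697} + 1811 = \frac{872505170}{248697}$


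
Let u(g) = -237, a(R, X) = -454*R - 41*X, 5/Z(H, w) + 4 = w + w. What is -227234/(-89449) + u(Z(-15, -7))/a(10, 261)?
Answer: 3484472807/1363292209 ≈ 2.5559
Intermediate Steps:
Z(H, w) = 5/(-4 + 2*w) (Z(H, w) = 5/(-4 + (w + w)) = 5/(-4 + 2*w))
-227234/(-89449) + u(Z(-15, -7))/a(10, 261) = -227234/(-89449) - 237/(-454*10 - 41*261) = -227234*(-1/89449) - 237/(-4540 - 10701) = 227234/89449 - 237/(-15241) = 227234/89449 - 237*(-1/15241) = 227234/89449 + 237/15241 = 3484472807/1363292209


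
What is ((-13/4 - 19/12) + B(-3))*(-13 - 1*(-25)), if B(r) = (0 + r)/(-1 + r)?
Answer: -49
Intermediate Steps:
B(r) = r/(-1 + r)
((-13/4 - 19/12) + B(-3))*(-13 - 1*(-25)) = ((-13/4 - 19/12) - 3/(-1 - 3))*(-13 - 1*(-25)) = ((-13*1/4 - 19*1/12) - 3/(-4))*(-13 + 25) = ((-13/4 - 19/12) - 3*(-1/4))*12 = (-29/6 + 3/4)*12 = -49/12*12 = -49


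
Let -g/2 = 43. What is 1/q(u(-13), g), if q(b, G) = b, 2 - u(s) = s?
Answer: 1/15 ≈ 0.066667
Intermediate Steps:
g = -86 (g = -2*43 = -86)
u(s) = 2 - s
1/q(u(-13), g) = 1/(2 - 1*(-13)) = 1/(2 + 13) = 1/15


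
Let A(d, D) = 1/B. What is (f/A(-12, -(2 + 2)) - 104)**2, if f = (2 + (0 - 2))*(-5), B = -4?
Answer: 10816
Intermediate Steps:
A(d, D) = -1/4 (A(d, D) = 1/(-4) = -1/4)
f = 0 (f = (2 - 2)*(-5) = 0*(-5) = 0)
(f/A(-12, -(2 + 2)) - 104)**2 = (0/(-1/4) - 104)**2 = (0*(-4) - 104)**2 = (0 - 104)**2 = (-104)**2 = 10816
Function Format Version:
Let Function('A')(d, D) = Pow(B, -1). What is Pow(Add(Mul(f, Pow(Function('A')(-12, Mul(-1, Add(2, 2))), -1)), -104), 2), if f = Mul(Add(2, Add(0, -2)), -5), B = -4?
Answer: 10816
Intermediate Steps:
Function('A')(d, D) = Rational(-1, 4) (Function('A')(d, D) = Pow(-4, -1) = Rational(-1, 4))
f = 0 (f = Mul(Add(2, -2), -5) = Mul(0, -5) = 0)
Pow(Add(Mul(f, Pow(Function('A')(-12, Mul(-1, Add(2, 2))), -1)), -104), 2) = Pow(Add(Mul(0, Pow(Rational(-1, 4), -1)), -104), 2) = Pow(Add(Mul(0, -4), -104), 2) = Pow(Add(0, -104), 2) = Pow(-104, 2) = 10816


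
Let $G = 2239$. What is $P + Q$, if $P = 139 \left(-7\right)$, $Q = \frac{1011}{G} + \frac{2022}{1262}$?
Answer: $- \frac{1371761587}{1412809} \approx -970.95$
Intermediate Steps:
$Q = \frac{2901570}{1412809}$ ($Q = \frac{1011}{2239} + \frac{2022}{1262} = 1011 \cdot \frac{1}{2239} + 2022 \cdot \frac{1}{1262} = \frac{1011}{2239} + \frac{1011}{631} = \frac{2901570}{1412809} \approx 2.0538$)
$P = -973$
$P + Q = -973 + \frac{2901570}{1412809} = - \frac{1371761587}{1412809}$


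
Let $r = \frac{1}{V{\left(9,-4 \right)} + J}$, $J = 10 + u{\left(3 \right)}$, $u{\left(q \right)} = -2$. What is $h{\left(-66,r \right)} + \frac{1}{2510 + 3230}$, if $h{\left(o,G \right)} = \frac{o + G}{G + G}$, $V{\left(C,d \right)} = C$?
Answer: $- \frac{3217269}{5740} \approx -560.5$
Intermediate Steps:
$J = 8$ ($J = 10 - 2 = 8$)
$r = \frac{1}{17}$ ($r = \frac{1}{9 + 8} = \frac{1}{17} \approx 0.058824$)
$h{\left(o,G \right)} = \frac{G + o}{2 G}$
$h{\left(-66,r \right)} + \frac{1}{2510 + 3230} = \frac{\frac{1}{\frac{1}{17}} \left(\frac{1}{17} - 66\right)}{2} + \frac{1}{2510 + 3230} = \frac{1}{2} \cdot 17 \left(- \frac{1121}{17}\right) + \frac{1}{5740} = - \frac{1121}{2} + \frac{1}{5740} = - \frac{3217269}{5740}$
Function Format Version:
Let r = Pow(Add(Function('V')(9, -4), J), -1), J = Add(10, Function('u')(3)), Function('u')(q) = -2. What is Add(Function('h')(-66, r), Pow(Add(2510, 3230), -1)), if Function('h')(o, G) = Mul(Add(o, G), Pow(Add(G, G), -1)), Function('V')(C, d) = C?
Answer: Rational(-3217269, 5740) ≈ -560.50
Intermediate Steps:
J = 8 (J = Add(10, -2) = 8)
r = Rational(1, 17) (r = Pow(Add(9, 8), -1) = Pow(17, -1) = Rational(1, 17) ≈ 0.058824)
Function('h')(o, G) = Mul(Rational(1, 2), Pow(G, -1), Add(G, o)) (Function('h')(o, G) = Mul(Add(G, o), Pow(Mul(2, G), -1)) = Mul(Add(G, o), Mul(Rational(1, 2), Pow(G, -1))) = Mul(Rational(1, 2), Pow(G, -1), Add(G, o)))
Add(Function('h')(-66, r), Pow(Add(2510, 3230), -1)) = Add(Mul(Rational(1, 2), Pow(Rational(1, 17), -1), Add(Rational(1, 17), -66)), Pow(Add(2510, 3230), -1)) = Add(Mul(Rational(1, 2), 17, Rational(-1121, 17)), Pow(5740, -1)) = Add(Rational(-1121, 2), Rational(1, 5740)) = Rational(-3217269, 5740)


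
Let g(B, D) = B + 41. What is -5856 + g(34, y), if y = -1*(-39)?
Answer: -5781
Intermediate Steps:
y = 39
g(B, D) = 41 + B
-5856 + g(34, y) = -5856 + (41 + 34) = -5856 + 75 = -5781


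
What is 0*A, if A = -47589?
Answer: 0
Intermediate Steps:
0*A = 0*(-47589) = 0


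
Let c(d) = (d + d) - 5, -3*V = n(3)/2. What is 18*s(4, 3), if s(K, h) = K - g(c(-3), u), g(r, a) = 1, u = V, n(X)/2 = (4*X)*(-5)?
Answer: 54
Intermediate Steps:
n(X) = -40*X (n(X) = 2*((4*X)*(-5)) = 2*(-20*X) = -40*X)
V = 20 (V = -(-40*3)/(3*2) = -(-40)/2 = -⅓*(-60) = 20)
u = 20
c(d) = -5 + 2*d (c(d) = 2*d - 5 = -5 + 2*d)
s(K, h) = -1 + K (s(K, h) = K - 1*1 = K - 1 = -1 + K)
18*s(4, 3) = 18*(-1 + 4) = 18*3 = 54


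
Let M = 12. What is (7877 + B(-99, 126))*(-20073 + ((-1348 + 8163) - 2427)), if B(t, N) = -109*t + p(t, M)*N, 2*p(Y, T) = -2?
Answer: -290831270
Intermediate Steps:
p(Y, T) = -1 (p(Y, T) = (½)*(-2) = -1)
B(t, N) = -N - 109*t (B(t, N) = -109*t - N = -N - 109*t)
(7877 + B(-99, 126))*(-20073 + ((-1348 + 8163) - 2427)) = (7877 + (-1*126 - 109*(-99)))*(-20073 + ((-1348 + 8163) - 2427)) = (7877 + (-126 + 10791))*(-20073 + (6815 - 2427)) = (7877 + 10665)*(-20073 + 4388) = 18542*(-15685) = -290831270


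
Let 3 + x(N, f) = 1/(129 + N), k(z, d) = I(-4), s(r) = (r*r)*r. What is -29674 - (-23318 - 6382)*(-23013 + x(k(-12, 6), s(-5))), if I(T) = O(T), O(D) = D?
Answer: -3418023182/5 ≈ -6.8360e+8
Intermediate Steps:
s(r) = r**3 (s(r) = r**2*r = r**3)
I(T) = T
k(z, d) = -4
x(N, f) = -3 + 1/(129 + N)
-29674 - (-23318 - 6382)*(-23013 + x(k(-12, 6), s(-5))) = -29674 - (-23318 - 6382)*(-23013 + (-386 - 3*(-4))/(129 - 4)) = -29674 - (-29700)*(-23013 + (-386 + 12)/125) = -29674 - (-29700)*(-23013 + (1/125)*(-374)) = -29674 - (-29700)*(-23013 - 374/125) = -29674 - (-29700)*(-2876999)/125 = -29674 - 1*3417874812/5 = -29674 - 3417874812/5 = -3418023182/5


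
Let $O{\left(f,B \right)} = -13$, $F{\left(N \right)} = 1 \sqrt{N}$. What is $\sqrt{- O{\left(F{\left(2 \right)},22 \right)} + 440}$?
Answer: $\sqrt{453} \approx 21.284$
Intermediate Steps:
$F{\left(N \right)} = \sqrt{N}$
$\sqrt{- O{\left(F{\left(2 \right)},22 \right)} + 440} = \sqrt{\left(-1\right) \left(-13\right) + 440} = \sqrt{13 + 440} = \sqrt{453}$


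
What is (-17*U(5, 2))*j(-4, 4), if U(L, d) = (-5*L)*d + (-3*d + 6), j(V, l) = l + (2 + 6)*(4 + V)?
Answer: 3400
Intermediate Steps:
j(V, l) = 32 + l + 8*V (j(V, l) = l + 8*(4 + V) = l + (32 + 8*V) = 32 + l + 8*V)
U(L, d) = 6 - 3*d - 5*L*d (U(L, d) = -5*L*d + (6 - 3*d) = 6 - 3*d - 5*L*d)
(-17*U(5, 2))*j(-4, 4) = (-17*(6 - 3*2 - 5*5*2))*(32 + 4 + 8*(-4)) = (-17*(6 - 6 - 50))*(32 + 4 - 32) = -17*(-50)*4 = 850*4 = 3400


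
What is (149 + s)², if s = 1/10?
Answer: 2223081/100 ≈ 22231.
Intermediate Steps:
s = ⅒ ≈ 0.10000
(149 + s)² = (149 + ⅒)² = (1491/10)² = 2223081/100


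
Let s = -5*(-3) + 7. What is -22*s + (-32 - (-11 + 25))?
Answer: -530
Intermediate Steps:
s = 22 (s = 15 + 7 = 22)
-22*s + (-32 - (-11 + 25)) = -22*22 + (-32 - (-11 + 25)) = -484 + (-32 - 1*14) = -484 + (-32 - 14) = -484 - 46 = -530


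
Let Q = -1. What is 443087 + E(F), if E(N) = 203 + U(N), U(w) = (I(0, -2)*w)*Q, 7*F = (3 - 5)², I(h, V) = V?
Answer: 3103038/7 ≈ 4.4329e+5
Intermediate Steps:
F = 4/7 (F = (3 - 5)²/7 = (⅐)*(-2)² = (⅐)*4 = 4/7 ≈ 0.57143)
U(w) = 2*w (U(w) = -2*w*(-1) = 2*w)
E(N) = 203 + 2*N
443087 + E(F) = 443087 + (203 + 2*(4/7)) = 443087 + (203 + 8/7) = 443087 + 1429/7 = 3103038/7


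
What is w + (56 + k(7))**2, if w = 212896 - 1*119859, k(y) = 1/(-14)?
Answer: 18848341/196 ≈ 96165.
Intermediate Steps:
k(y) = -1/14 (k(y) = 1*(-1/14) = -1/14)
w = 93037 (w = 212896 - 119859 = 93037)
w + (56 + k(7))**2 = 93037 + (56 - 1/14)**2 = 93037 + (783/14)**2 = 93037 + 613089/196 = 18848341/196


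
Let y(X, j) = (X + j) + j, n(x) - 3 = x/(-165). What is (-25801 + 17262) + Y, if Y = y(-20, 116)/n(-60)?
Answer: -313611/37 ≈ -8476.0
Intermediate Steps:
n(x) = 3 - x/165 (n(x) = 3 + x/(-165) = 3 + x*(-1/165) = 3 - x/165)
y(X, j) = X + 2*j
Y = 2332/37 (Y = (-20 + 2*116)/(3 - 1/165*(-60)) = (-20 + 232)/(3 + 4/11) = 212/(37/11) = 212*(11/37) = 2332/37 ≈ 63.027)
(-25801 + 17262) + Y = (-25801 + 17262) + 2332/37 = -8539 + 2332/37 = -313611/37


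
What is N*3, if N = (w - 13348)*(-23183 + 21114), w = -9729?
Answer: 143238939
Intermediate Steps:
N = 47746313 (N = (-9729 - 13348)*(-23183 + 21114) = -23077*(-2069) = 47746313)
N*3 = 47746313*3 = 143238939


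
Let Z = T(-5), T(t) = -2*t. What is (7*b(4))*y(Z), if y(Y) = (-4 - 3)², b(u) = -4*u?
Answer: -5488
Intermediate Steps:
Z = 10 (Z = -2*(-5) = 10)
y(Y) = 49 (y(Y) = (-7)² = 49)
(7*b(4))*y(Z) = (7*(-4*4))*49 = (7*(-16))*49 = -112*49 = -5488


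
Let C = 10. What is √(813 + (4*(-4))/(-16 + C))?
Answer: √7341/3 ≈ 28.560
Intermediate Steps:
√(813 + (4*(-4))/(-16 + C)) = √(813 + (4*(-4))/(-16 + 10)) = √(813 - 16/(-6)) = √(813 - 16*(-⅙)) = √(813 + 8/3) = √(2447/3) = √7341/3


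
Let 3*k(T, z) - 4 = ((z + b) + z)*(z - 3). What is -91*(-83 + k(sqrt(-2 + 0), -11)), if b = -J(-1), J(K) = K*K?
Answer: -7007/3 ≈ -2335.7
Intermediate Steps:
J(K) = K**2
b = -1 (b = -1*(-1)**2 = -1*1 = -1)
k(T, z) = 4/3 + (-1 + 2*z)*(-3 + z)/3 (k(T, z) = 4/3 + (((z - 1) + z)*(z - 3))/3 = 4/3 + (((-1 + z) + z)*(-3 + z))/3 = 4/3 + ((-1 + 2*z)*(-3 + z))/3 = 4/3 + (-1 + 2*z)*(-3 + z)/3)
-91*(-83 + k(sqrt(-2 + 0), -11)) = -91*(-83 + (7/3 - 7/3*(-11) + (2/3)*(-11)**2)) = -91*(-83 + (7/3 + 77/3 + (2/3)*121)) = -91*(-83 + (7/3 + 77/3 + 242/3)) = -91*(-83 + 326/3) = -91*77/3 = -7007/3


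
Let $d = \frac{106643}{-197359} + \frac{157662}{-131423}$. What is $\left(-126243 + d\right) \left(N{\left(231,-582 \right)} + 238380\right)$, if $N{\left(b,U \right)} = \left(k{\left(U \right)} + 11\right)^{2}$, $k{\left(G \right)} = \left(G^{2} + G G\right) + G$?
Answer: $- \frac{78960109922505416440074478}{1365132203} \approx -5.7841 \cdot 10^{16}$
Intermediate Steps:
$d = - \frac{2375334613}{1365132203}$ ($d = 106643 \left(- \frac{1}{197359}\right) + 157662 \left(- \frac{1}{131423}\right) = - \frac{106643}{197359} - \frac{8298}{6917} = - \frac{2375334613}{1365132203} \approx -1.74$)
$k{\left(G \right)} = G + 2 G^{2}$ ($k{\left(G \right)} = \left(G^{2} + G^{2}\right) + G = 2 G^{2} + G = G + 2 G^{2}$)
$N{\left(b,U \right)} = \left(11 + U \left(1 + 2 U\right)\right)^{2}$ ($N{\left(b,U \right)} = \left(U \left(1 + 2 U\right) + 11\right)^{2} = \left(11 + U \left(1 + 2 U\right)\right)^{2}$)
$\left(-126243 + d\right) \left(N{\left(231,-582 \right)} + 238380\right) = \left(-126243 - \frac{2375334613}{1365132203}\right) \left(\left(11 - 582 \left(1 + 2 \left(-582\right)\right)\right)^{2} + 238380\right) = - \frac{172340760037942 \left(\left(11 - 582 \left(1 - 1164\right)\right)^{2} + 238380\right)}{1365132203} = - \frac{172340760037942 \left(\left(11 - -676866\right)^{2} + 238380\right)}{1365132203} = - \frac{172340760037942 \left(\left(11 + 676866\right)^{2} + 238380\right)}{1365132203} = - \frac{172340760037942 \left(676877^{2} + 238380\right)}{1365132203} = - \frac{172340760037942 \left(458162473129 + 238380\right)}{1365132203} = \left(- \frac{172340760037942}{1365132203}\right) 458162711509 = - \frac{78960109922505416440074478}{1365132203}$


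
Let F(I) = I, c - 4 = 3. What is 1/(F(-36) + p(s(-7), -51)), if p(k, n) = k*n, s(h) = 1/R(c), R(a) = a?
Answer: -7/303 ≈ -0.023102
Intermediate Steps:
c = 7 (c = 4 + 3 = 7)
s(h) = 1/7
1/(F(-36) + p(s(-7), -51)) = 1/(-36 + (1/7)*(-51)) = 1/(-36 - 51/7) = 1/(-303/7) = -7/303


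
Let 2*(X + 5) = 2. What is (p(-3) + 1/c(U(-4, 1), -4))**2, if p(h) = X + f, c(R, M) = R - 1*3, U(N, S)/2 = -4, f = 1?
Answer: 1156/121 ≈ 9.5537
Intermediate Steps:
X = -4 (X = -5 + (1/2)*2 = -5 + 1 = -4)
U(N, S) = -8 (U(N, S) = 2*(-4) = -8)
c(R, M) = -3 + R (c(R, M) = R - 3 = -3 + R)
p(h) = -3 (p(h) = -4 + 1 = -3)
(p(-3) + 1/c(U(-4, 1), -4))**2 = (-3 + 1/(-3 - 8))**2 = (-3 + 1/(-11))**2 = (-3 - 1/11)**2 = (-34/11)**2 = 1156/121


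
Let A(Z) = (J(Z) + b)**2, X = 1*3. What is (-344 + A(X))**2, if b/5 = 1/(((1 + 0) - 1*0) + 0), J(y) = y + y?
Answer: 49729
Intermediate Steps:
J(y) = 2*y
X = 3
b = 5 (b = 5/(((1 + 0) - 1*0) + 0) = 5/((1 + 0) + 0) = 5/(1 + 0) = 5/1 = 5*1 = 5)
A(Z) = (5 + 2*Z)**2 (A(Z) = (2*Z + 5)**2 = (5 + 2*Z)**2)
(-344 + A(X))**2 = (-344 + (5 + 2*3)**2)**2 = (-344 + (5 + 6)**2)**2 = (-344 + 11**2)**2 = (-344 + 121)**2 = (-223)**2 = 49729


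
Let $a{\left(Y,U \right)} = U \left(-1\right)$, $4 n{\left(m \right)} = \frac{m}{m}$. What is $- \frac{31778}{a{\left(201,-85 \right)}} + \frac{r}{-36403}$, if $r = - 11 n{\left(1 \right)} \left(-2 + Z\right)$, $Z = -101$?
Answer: $- \frac{4627354441}{12377020} \approx -373.87$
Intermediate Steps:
$n{\left(m \right)} = \frac{1}{4}$ ($n{\left(m \right)} = \frac{m \frac{1}{m}}{4} = \frac{1}{4} \cdot 1 = \frac{1}{4}$)
$a{\left(Y,U \right)} = - U$
$r = \frac{1133}{4}$ ($r = \left(-11\right) \frac{1}{4} \left(-2 - 101\right) = \left(- \frac{11}{4}\right) \left(-103\right) = \frac{1133}{4} \approx 283.25$)
$- \frac{31778}{a{\left(201,-85 \right)}} + \frac{r}{-36403} = - \frac{31778}{\left(-1\right) \left(-85\right)} + \frac{1133}{4 \left(-36403\right)} = - \frac{31778}{85} + \frac{1133}{4} \left(- \frac{1}{36403}\right) = \left(-31778\right) \frac{1}{85} - \frac{1133}{145612} = - \frac{31778}{85} - \frac{1133}{145612} = - \frac{4627354441}{12377020}$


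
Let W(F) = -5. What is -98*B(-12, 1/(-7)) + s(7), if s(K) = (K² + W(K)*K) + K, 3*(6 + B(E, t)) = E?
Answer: 1001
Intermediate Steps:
B(E, t) = -6 + E/3
s(K) = K² - 4*K (s(K) = (K² - 5*K) + K = K² - 4*K)
-98*B(-12, 1/(-7)) + s(7) = -98*(-6 + (⅓)*(-12)) + 7*(-4 + 7) = -98*(-6 - 4) + 7*3 = -98*(-10) + 21 = 980 + 21 = 1001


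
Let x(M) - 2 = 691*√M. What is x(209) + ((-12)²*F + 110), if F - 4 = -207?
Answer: -29120 + 691*√209 ≈ -19130.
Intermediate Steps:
F = -203 (F = 4 - 207 = -203)
x(M) = 2 + 691*√M
x(209) + ((-12)²*F + 110) = (2 + 691*√209) + ((-12)²*(-203) + 110) = (2 + 691*√209) + (144*(-203) + 110) = (2 + 691*√209) + (-29232 + 110) = (2 + 691*√209) - 29122 = -29120 + 691*√209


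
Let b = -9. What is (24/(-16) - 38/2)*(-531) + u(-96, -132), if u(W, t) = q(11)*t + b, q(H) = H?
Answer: 18849/2 ≈ 9424.5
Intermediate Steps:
u(W, t) = -9 + 11*t (u(W, t) = 11*t - 9 = -9 + 11*t)
(24/(-16) - 38/2)*(-531) + u(-96, -132) = (24/(-16) - 38/2)*(-531) + (-9 + 11*(-132)) = (24*(-1/16) - 38*1/2)*(-531) + (-9 - 1452) = (-3/2 - 19)*(-531) - 1461 = -41/2*(-531) - 1461 = 21771/2 - 1461 = 18849/2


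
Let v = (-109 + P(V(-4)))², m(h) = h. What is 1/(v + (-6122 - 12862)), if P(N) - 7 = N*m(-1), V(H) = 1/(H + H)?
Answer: -64/550751 ≈ -0.00011620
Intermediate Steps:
V(H) = 1/(2*H)
P(N) = 7 - N (P(N) = 7 + N*(-1) = 7 - N)
v = 664225/64 (v = (-109 + (7 - 1/(2*(-4))))² = (-109 + (7 - (-1)/(2*4)))² = (-109 + (7 - 1*(-⅛)))² = (-109 + (7 + ⅛))² = (-109 + 57/8)² = (-815/8)² = 664225/64 ≈ 10379.)
1/(v + (-6122 - 12862)) = 1/(664225/64 + (-6122 - 12862)) = 1/(664225/64 - 18984) = 1/(-550751/64) = -64/550751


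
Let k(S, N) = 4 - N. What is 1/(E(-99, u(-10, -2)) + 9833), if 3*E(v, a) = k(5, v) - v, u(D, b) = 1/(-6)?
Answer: 3/29701 ≈ 0.00010101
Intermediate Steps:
u(D, b) = -⅙
E(v, a) = 4/3 - 2*v/3 (E(v, a) = ((4 - v) - v)/3 = (4 - 2*v)/3 = 4/3 - 2*v/3)
1/(E(-99, u(-10, -2)) + 9833) = 1/((4/3 - ⅔*(-99)) + 9833) = 1/((4/3 + 66) + 9833) = 1/(202/3 + 9833) = 1/(29701/3) = 3/29701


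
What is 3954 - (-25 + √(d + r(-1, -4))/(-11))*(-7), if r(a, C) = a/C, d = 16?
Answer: 3779 - 7*√65/22 ≈ 3776.4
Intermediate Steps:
3954 - (-25 + √(d + r(-1, -4))/(-11))*(-7) = 3954 - (-25 + √(16 - 1/(-4))/(-11))*(-7) = 3954 - (-25 + √(16 - 1*(-¼))*(-1/11))*(-7) = 3954 - (-25 + √(16 + ¼)*(-1/11))*(-7) = 3954 - (-25 + √(65/4)*(-1/11))*(-7) = 3954 - (-25 + (√65/2)*(-1/11))*(-7) = 3954 - (-25 - √65/22)*(-7) = 3954 - (175 + 7*√65/22) = 3954 + (-175 - 7*√65/22) = 3779 - 7*√65/22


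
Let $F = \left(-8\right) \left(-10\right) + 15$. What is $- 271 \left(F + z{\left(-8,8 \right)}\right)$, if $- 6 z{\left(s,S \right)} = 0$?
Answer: $-25745$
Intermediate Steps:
$z{\left(s,S \right)} = 0$ ($z{\left(s,S \right)} = \left(- \frac{1}{6}\right) 0 = 0$)
$F = 95$ ($F = 80 + 15 = 95$)
$- 271 \left(F + z{\left(-8,8 \right)}\right) = - 271 \left(95 + 0\right) = \left(-271\right) 95 = -25745$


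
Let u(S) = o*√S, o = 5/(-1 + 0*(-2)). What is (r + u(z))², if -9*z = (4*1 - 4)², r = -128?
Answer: 16384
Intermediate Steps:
z = 0 (z = -(4*1 - 4)²/9 = -(4 - 4)²/9 = -⅑*0² = -⅑*0 = 0)
o = -5 (o = 5/(-1 + 0) = 5/(-1) = 5*(-1) = -5)
u(S) = -5*√S
(r + u(z))² = (-128 - 5*√0)² = (-128 - 5*0)² = (-128 + 0)² = (-128)² = 16384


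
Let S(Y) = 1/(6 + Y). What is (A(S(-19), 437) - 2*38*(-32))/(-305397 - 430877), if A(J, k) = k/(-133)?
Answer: -17001/5153918 ≈ -0.0032987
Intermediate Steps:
A(J, k) = -k/133 (A(J, k) = k*(-1/133) = -k/133)
(A(S(-19), 437) - 2*38*(-32))/(-305397 - 430877) = (-1/133*437 - 2*38*(-32))/(-305397 - 430877) = (-23/7 - 76*(-32))/(-736274) = (-23/7 + 2432)*(-1/736274) = (17001/7)*(-1/736274) = -17001/5153918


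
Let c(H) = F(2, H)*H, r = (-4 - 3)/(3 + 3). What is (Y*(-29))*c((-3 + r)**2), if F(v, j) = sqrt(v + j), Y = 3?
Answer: -18125*sqrt(697)/72 ≈ -6646.0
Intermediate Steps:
r = -7/6 ≈ -1.1667
F(v, j) = sqrt(j + v)
c(H) = H*sqrt(2 + H) (c(H) = sqrt(H + 2)*H = sqrt(2 + H)*H = H*sqrt(2 + H))
(Y*(-29))*c((-3 + r)**2) = (3*(-29))*((-3 - 7/6)**2*sqrt(2 + (-3 - 7/6)**2)) = -87*(-25/6)**2*sqrt(2 + (-25/6)**2) = -18125*sqrt(2 + 625/36)/12 = -18125*sqrt(697/36)/12 = -18125*sqrt(697)/6/12 = -18125*sqrt(697)/72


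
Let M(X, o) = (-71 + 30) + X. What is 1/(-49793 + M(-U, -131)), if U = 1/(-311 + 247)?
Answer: -64/3189375 ≈ -2.0067e-5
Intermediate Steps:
U = -1/64 (U = 1/(-64) = -1/64 ≈ -0.015625)
M(X, o) = -41 + X
1/(-49793 + M(-U, -131)) = 1/(-49793 + (-41 - 1*(-1/64))) = 1/(-49793 + (-41 + 1/64)) = 1/(-49793 - 2623/64) = 1/(-3189375/64) = -64/3189375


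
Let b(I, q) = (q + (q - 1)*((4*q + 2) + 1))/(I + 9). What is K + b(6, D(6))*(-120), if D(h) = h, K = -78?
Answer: -1206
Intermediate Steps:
b(I, q) = (q + (-1 + q)*(3 + 4*q))/(9 + I) (b(I, q) = (q + (-1 + q)*((2 + 4*q) + 1))/(9 + I) = (q + (-1 + q)*(3 + 4*q))/(9 + I))
K + b(6, D(6))*(-120) = -78 + ((-3 + 4*6²)/(9 + 6))*(-120) = -78 + ((-3 + 4*36)/15)*(-120) = -78 + ((-3 + 144)/15)*(-120) = -78 + ((1/15)*141)*(-120) = -78 + (47/5)*(-120) = -78 - 1128 = -1206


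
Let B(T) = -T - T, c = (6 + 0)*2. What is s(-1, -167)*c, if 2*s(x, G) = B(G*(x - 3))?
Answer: -8016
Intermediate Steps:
c = 12 (c = 6*2 = 12)
B(T) = -2*T
s(x, G) = -G*(-3 + x) (s(x, G) = (-2*G*(x - 3))/2 = (-2*G*(-3 + x))/2 = -G*(-3 + x))
s(-1, -167)*c = -167*(3 - 1*(-1))*12 = -167*(3 + 1)*12 = -167*4*12 = -668*12 = -8016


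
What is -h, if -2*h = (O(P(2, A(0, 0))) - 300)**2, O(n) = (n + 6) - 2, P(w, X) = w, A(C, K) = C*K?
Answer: 43218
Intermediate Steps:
O(n) = 4 + n (O(n) = (6 + n) - 2 = 4 + n)
h = -43218 (h = -((4 + 2) - 300)**2/2 = -(6 - 300)**2/2 = -1/2*(-294)**2 = -1/2*86436 = -43218)
-h = -1*(-43218) = 43218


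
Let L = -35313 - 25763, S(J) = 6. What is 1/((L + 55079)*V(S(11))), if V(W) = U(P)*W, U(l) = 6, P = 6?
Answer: -1/215892 ≈ -4.6319e-6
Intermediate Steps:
L = -61076
V(W) = 6*W
1/((L + 55079)*V(S(11))) = 1/((-61076 + 55079)*((6*6))) = 1/(-5997*36) = -1/5997*1/36 = -1/215892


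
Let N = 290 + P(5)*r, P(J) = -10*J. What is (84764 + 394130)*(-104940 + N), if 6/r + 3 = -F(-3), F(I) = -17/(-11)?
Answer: -50084650096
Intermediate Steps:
F(I) = 17/11 (F(I) = -17*(-1/11) = 17/11)
r = -33/25 (r = 6/(-3 - 1*17/11) = 6/(-3 - 17/11) = 6/(-50/11) = 6*(-11/50) = -33/25 ≈ -1.3200)
N = 356 (N = 290 - 10*5*(-33/25) = 290 - 50*(-33/25) = 290 + 66 = 356)
(84764 + 394130)*(-104940 + N) = (84764 + 394130)*(-104940 + 356) = 478894*(-104584) = -50084650096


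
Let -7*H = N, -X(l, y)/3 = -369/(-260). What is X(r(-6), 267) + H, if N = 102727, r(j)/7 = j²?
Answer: -26716769/1820 ≈ -14680.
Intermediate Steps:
r(j) = 7*j²
X(l, y) = -1107/260 (X(l, y) = -(-1107)/(-260) = -(-1107)*(-1)/260 = -3*369/260 = -1107/260)
H = -102727/7 (H = -⅐*102727 = -102727/7 ≈ -14675.)
X(r(-6), 267) + H = -1107/260 - 102727/7 = -26716769/1820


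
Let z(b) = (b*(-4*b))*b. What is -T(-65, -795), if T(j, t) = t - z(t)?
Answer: 2009840295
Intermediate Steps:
z(b) = -4*b³ (z(b) = (-4*b²)*b = -4*b³)
T(j, t) = t + 4*t³ (T(j, t) = t - (-4)*t³ = t + 4*t³)
-T(-65, -795) = -(-795 + 4*(-795)³) = -(-795 + 4*(-502459875)) = -(-795 - 2009839500) = -1*(-2009840295) = 2009840295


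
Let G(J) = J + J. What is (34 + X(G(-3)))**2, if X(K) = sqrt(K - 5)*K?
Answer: 760 - 408*I*sqrt(11) ≈ 760.0 - 1353.2*I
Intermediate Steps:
G(J) = 2*J
X(K) = K*sqrt(-5 + K) (X(K) = sqrt(-5 + K)*K = K*sqrt(-5 + K))
(34 + X(G(-3)))**2 = (34 + (2*(-3))*sqrt(-5 + 2*(-3)))**2 = (34 - 6*sqrt(-5 - 6))**2 = (34 - 6*I*sqrt(11))**2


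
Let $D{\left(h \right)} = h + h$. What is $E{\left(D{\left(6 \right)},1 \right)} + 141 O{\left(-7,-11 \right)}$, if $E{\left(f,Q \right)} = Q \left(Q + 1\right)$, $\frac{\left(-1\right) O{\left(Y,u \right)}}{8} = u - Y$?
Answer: $4514$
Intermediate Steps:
$D{\left(h \right)} = 2 h$
$O{\left(Y,u \right)} = - 8 u + 8 Y$ ($O{\left(Y,u \right)} = - 8 \left(u - Y\right) = - 8 u + 8 Y$)
$E{\left(f,Q \right)} = Q \left(1 + Q\right)$
$E{\left(D{\left(6 \right)},1 \right)} + 141 O{\left(-7,-11 \right)} = 1 \left(1 + 1\right) + 141 \left(\left(-8\right) \left(-11\right) + 8 \left(-7\right)\right) = 1 \cdot 2 + 141 \left(88 - 56\right) = 2 + 141 \cdot 32 = 2 + 4512 = 4514$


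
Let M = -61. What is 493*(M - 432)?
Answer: -243049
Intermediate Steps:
493*(M - 432) = 493*(-61 - 432) = 493*(-493) = -243049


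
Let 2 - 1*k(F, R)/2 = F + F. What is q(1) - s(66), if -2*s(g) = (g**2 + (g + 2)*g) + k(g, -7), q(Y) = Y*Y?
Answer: 4293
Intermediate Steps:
k(F, R) = 4 - 4*F (k(F, R) = 4 - 2*(F + F) = 4 - 4*F)
q(Y) = Y**2
s(g) = -2 + 2*g - g**2/2 - g*(2 + g)/2 (s(g) = -((g**2 + (g + 2)*g) + (4 - 4*g))/2 = -((g**2 + (2 + g)*g) + (4 - 4*g))/2 = -((g**2 + g*(2 + g)) + (4 - 4*g))/2 = -(4 + g**2 - 4*g + g*(2 + g))/2 = -2 + 2*g - g**2/2 - g*(2 + g)/2)
q(1) - s(66) = 1**2 - (-2 + 66 - 1*66**2) = 1 - (-2 + 66 - 1*4356) = 1 - (-2 + 66 - 4356) = 1 - 1*(-4292) = 1 + 4292 = 4293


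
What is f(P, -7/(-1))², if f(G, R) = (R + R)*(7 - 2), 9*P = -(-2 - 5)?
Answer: 4900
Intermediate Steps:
P = 7/9 (P = (-(-2 - 5))/9 = (-1*(-7))/9 = (⅑)*7 = 7/9 ≈ 0.77778)
f(G, R) = 10*R (f(G, R) = (2*R)*5 = 10*R)
f(P, -7/(-1))² = (10*(-7/(-1)))² = (10*(-7*(-1)))² = (10*7)² = 70² = 4900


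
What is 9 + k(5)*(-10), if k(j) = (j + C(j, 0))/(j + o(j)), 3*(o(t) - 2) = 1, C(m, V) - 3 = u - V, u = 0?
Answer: -21/11 ≈ -1.9091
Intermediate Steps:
C(m, V) = 3 - V (C(m, V) = 3 + (0 - V) = 3 - V)
o(t) = 7/3 (o(t) = 2 + (⅓)*1 = 2 + ⅓ = 7/3)
k(j) = (3 + j)/(7/3 + j) (k(j) = (j + (3 - 1*0))/(j + 7/3) = (j + (3 + 0))/(7/3 + j) = (j + 3)/(7/3 + j) = (3 + j)/(7/3 + j))
9 + k(5)*(-10) = 9 + (3*(3 + 5)/(7 + 3*5))*(-10) = 9 + (3*8/(7 + 15))*(-10) = 9 + (3*8/22)*(-10) = 9 + (3*(1/22)*8)*(-10) = 9 + (12/11)*(-10) = 9 - 120/11 = -21/11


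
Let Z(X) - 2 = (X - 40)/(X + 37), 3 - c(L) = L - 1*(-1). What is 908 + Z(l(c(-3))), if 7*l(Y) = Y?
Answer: 21815/24 ≈ 908.96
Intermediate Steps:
c(L) = 2 - L (c(L) = 3 - (L - 1*(-1)) = 3 - (L + 1) = 3 - (1 + L) = 3 + (-1 - L) = 2 - L)
l(Y) = Y/7
Z(X) = 2 + (-40 + X)/(37 + X) (Z(X) = 2 + (X - 40)/(X + 37) = 2 + (-40 + X)/(37 + X))
908 + Z(l(c(-3))) = 908 + (34 + 3*((2 - 1*(-3))/7))/(37 + (2 - 1*(-3))/7) = 908 + (34 + 3*((2 + 3)/7))/(37 + (2 + 3)/7) = 908 + (34 + 3*((⅐)*5))/(37 + (⅐)*5) = 908 + (34 + 3*(5/7))/(37 + 5/7) = 908 + (34 + 15/7)/(264/7) = 908 + (7/264)*(253/7) = 908 + 23/24 = 21815/24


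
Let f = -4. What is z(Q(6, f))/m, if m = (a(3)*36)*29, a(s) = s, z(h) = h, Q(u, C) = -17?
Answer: -17/3132 ≈ -0.0054278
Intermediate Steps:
m = 3132 (m = (3*36)*29 = 108*29 = 3132)
z(Q(6, f))/m = -17/3132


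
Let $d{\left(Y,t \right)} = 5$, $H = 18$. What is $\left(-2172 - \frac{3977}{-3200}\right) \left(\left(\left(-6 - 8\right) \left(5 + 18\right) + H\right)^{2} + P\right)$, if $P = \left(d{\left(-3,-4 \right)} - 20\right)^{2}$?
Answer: $- \frac{643523573143}{3200} \approx -2.011 \cdot 10^{8}$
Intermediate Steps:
$P = 225$ ($P = \left(5 - 20\right)^{2} = \left(-15\right)^{2} = 225$)
$\left(-2172 - \frac{3977}{-3200}\right) \left(\left(\left(-6 - 8\right) \left(5 + 18\right) + H\right)^{2} + P\right) = \left(-2172 - \frac{3977}{-3200}\right) \left(\left(\left(-6 - 8\right) \left(5 + 18\right) + 18\right)^{2} + 225\right) = \left(-2172 - - \frac{3977}{3200}\right) \left(\left(\left(-14\right) 23 + 18\right)^{2} + 225\right) = \left(-2172 + \frac{3977}{3200}\right) \left(\left(-322 + 18\right)^{2} + 225\right) = - \frac{6946423 \left(\left(-304\right)^{2} + 225\right)}{3200} = - \frac{6946423 \left(92416 + 225\right)}{3200} = \left(- \frac{6946423}{3200}\right) 92641 = - \frac{643523573143}{3200}$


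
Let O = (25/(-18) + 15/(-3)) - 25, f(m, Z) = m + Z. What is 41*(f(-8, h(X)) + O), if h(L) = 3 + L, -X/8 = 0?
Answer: -26855/18 ≈ -1491.9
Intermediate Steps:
X = 0 (X = -8*0 = 0)
f(m, Z) = Z + m
O = -565/18 (O = (25*(-1/18) + 15*(-⅓)) - 25 = (-25/18 - 5) - 25 = -115/18 - 25 = -565/18 ≈ -31.389)
41*(f(-8, h(X)) + O) = 41*(((3 + 0) - 8) - 565/18) = 41*((3 - 8) - 565/18) = 41*(-5 - 565/18) = 41*(-655/18) = -26855/18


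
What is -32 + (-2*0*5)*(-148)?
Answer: -32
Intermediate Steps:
-32 + (-2*0*5)*(-148) = -32 + (0*5)*(-148) = -32 + 0*(-148) = -32 + 0 = -32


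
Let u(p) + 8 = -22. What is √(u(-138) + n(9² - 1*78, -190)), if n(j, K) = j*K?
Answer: 10*I*√6 ≈ 24.495*I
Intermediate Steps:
u(p) = -30 (u(p) = -8 - 22 = -30)
n(j, K) = K*j
√(u(-138) + n(9² - 1*78, -190)) = √(-30 - 190*(9² - 1*78)) = √(-30 - 190*(81 - 78)) = √(-30 - 190*3) = √(-30 - 570) = √(-600) = 10*I*√6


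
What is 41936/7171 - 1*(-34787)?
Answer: 249499513/7171 ≈ 34793.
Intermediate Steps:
41936/7171 - 1*(-34787) = 41936*(1/7171) + 34787 = 41936/7171 + 34787 = 249499513/7171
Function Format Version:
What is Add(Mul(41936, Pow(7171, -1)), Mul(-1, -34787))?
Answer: Rational(249499513, 7171) ≈ 34793.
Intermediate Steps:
Add(Mul(41936, Pow(7171, -1)), Mul(-1, -34787)) = Add(Mul(41936, Rational(1, 7171)), 34787) = Add(Rational(41936, 7171), 34787) = Rational(249499513, 7171)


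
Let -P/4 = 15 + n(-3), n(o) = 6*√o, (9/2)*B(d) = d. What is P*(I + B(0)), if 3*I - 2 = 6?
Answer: -160 - 64*I*√3 ≈ -160.0 - 110.85*I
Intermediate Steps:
I = 8/3 (I = ⅔ + (⅓)*6 = ⅔ + 2 = 8/3 ≈ 2.6667)
B(d) = 2*d/9
P = -60 - 24*I*√3 (P = -4*(15 + 6*√(-3)) = -4*(15 + 6*(I*√3)) = -4*(15 + 6*I*√3) = -60 - 24*I*√3 ≈ -60.0 - 41.569*I)
P*(I + B(0)) = (-60 - 24*I*√3)*(8/3 + (2/9)*0) = (-60 - 24*I*√3)*(8/3 + 0) = (-60 - 24*I*√3)*(8/3) = -160 - 64*I*√3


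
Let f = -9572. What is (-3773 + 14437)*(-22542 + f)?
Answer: -342463696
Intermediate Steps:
(-3773 + 14437)*(-22542 + f) = (-3773 + 14437)*(-22542 - 9572) = 10664*(-32114) = -342463696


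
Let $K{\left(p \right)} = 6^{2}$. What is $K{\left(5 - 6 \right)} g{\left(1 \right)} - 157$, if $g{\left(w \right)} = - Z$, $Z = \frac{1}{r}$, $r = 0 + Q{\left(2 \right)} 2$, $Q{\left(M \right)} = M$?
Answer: $-166$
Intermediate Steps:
$r = 4$ ($r = 0 + 2 \cdot 2 = 0 + 4 = 4$)
$Z = \frac{1}{4} \approx 0.25$
$K{\left(p \right)} = 36$
$g{\left(w \right)} = - \frac{1}{4}$ ($g{\left(w \right)} = \left(-1\right) \frac{1}{4} = - \frac{1}{4}$)
$K{\left(5 - 6 \right)} g{\left(1 \right)} - 157 = 36 \left(- \frac{1}{4}\right) - 157 = -9 - 157 = -166$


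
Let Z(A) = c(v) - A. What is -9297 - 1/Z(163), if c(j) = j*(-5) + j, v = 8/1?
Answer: -1812914/195 ≈ -9297.0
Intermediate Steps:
v = 8 (v = 8*1 = 8)
c(j) = -4*j (c(j) = -5*j + j = -4*j)
Z(A) = -32 - A (Z(A) = -4*8 - A = -32 - A)
-9297 - 1/Z(163) = -9297 - 1/(-32 - 1*163) = -9297 - 1/(-32 - 163) = -9297 - 1/(-195) = -9297 - 1*(-1/195) = -9297 + 1/195 = -1812914/195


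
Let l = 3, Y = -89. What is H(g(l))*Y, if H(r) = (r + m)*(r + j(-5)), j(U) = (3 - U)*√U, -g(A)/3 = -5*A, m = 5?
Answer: -200250 - 35600*I*√5 ≈ -2.0025e+5 - 79604.0*I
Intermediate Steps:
g(A) = 15*A (g(A) = -(-15)*A = 15*A)
j(U) = √U*(3 - U)
H(r) = (5 + r)*(r + 8*I*√5) (H(r) = (r + 5)*(r + √(-5)*(3 - 1*(-5))) = (5 + r)*(r + (I*√5)*(3 + 5)) = (5 + r)*(r + (I*√5)*8) = (5 + r)*(r + 8*I*√5))
H(g(l))*Y = ((15*3)² + 5*(15*3) + 40*I*√5 + 8*I*(15*3)*√5)*(-89) = (45² + 5*45 + 40*I*√5 + 8*I*45*√5)*(-89) = (2025 + 225 + 40*I*√5 + 360*I*√5)*(-89) = (2250 + 400*I*√5)*(-89) = -200250 - 35600*I*√5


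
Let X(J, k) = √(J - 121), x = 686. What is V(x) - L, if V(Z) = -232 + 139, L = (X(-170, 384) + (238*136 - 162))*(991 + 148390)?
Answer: -4810964579 - 149381*I*√291 ≈ -4.811e+9 - 2.5482e+6*I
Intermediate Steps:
X(J, k) = √(-121 + J)
L = 4810964486 + 149381*I*√291 (L = (√(-121 - 170) + (238*136 - 162))*(991 + 148390) = (√(-291) + (32368 - 162))*149381 = (I*√291 + 32206)*149381 = (32206 + I*√291)*149381 = 4810964486 + 149381*I*√291 ≈ 4.811e+9 + 2.5482e+6*I)
V(Z) = -93
V(x) - L = -93 - (4810964486 + 149381*I*√291) = -93 + (-4810964486 - 149381*I*√291) = -4810964579 - 149381*I*√291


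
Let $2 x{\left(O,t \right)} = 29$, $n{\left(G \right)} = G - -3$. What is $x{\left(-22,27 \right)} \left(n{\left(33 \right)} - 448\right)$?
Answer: $-5974$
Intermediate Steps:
$n{\left(G \right)} = 3 + G$ ($n{\left(G \right)} = G + 3 = 3 + G$)
$x{\left(O,t \right)} = \frac{29}{2}$ ($x{\left(O,t \right)} = \frac{1}{2} \cdot 29 = \frac{29}{2}$)
$x{\left(-22,27 \right)} \left(n{\left(33 \right)} - 448\right) = \frac{29 \left(\left(3 + 33\right) - 448\right)}{2} = \frac{29 \left(36 - 448\right)}{2} = \frac{29}{2} \left(-412\right) = -5974$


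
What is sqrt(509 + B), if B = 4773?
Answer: sqrt(5282) ≈ 72.677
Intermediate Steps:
sqrt(509 + B) = sqrt(509 + 4773) = sqrt(5282)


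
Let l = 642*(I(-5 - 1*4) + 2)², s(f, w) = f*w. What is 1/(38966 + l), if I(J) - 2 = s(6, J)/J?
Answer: 1/103166 ≈ 9.6931e-6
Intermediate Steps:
I(J) = 8 (I(J) = 2 + (6*J)/J = 2 + 6 = 8)
l = 64200 (l = 642*(8 + 2)² = 642*10² = 642*100 = 64200)
1/(38966 + l) = 1/(38966 + 64200) = 1/103166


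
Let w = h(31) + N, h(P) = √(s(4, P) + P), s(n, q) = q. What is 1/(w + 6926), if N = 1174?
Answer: 4050/32804969 - √62/65609938 ≈ 0.00012334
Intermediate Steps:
h(P) = √2*√P (h(P) = √(P + P) = √(2*P) = √2*√P)
w = 1174 + √62 (w = √2*√31 + 1174 = √62 + 1174 = 1174 + √62 ≈ 1181.9)
1/(w + 6926) = 1/((1174 + √62) + 6926) = 1/(8100 + √62)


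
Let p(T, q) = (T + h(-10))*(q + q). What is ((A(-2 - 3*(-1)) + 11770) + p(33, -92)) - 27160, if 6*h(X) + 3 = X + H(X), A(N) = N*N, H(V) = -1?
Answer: -63095/3 ≈ -21032.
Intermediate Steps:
A(N) = N²
h(X) = -⅔ + X/6 (h(X) = -½ + (X - 1)/6 = -½ + (-1 + X)/6 = -½ + (-⅙ + X/6) = -⅔ + X/6)
p(T, q) = 2*q*(-7/3 + T) (p(T, q) = (T + (-⅔ + (⅙)*(-10)))*(q + q) = (T + (-⅔ - 5/3))*(2*q) = (T - 7/3)*(2*q) = (-7/3 + T)*(2*q) = 2*q*(-7/3 + T))
((A(-2 - 3*(-1)) + 11770) + p(33, -92)) - 27160 = (((-2 - 3*(-1))² + 11770) + (⅔)*(-92)*(-7 + 3*33)) - 27160 = (((-2 + 3)² + 11770) + (⅔)*(-92)*(-7 + 99)) - 27160 = ((1² + 11770) + (⅔)*(-92)*92) - 27160 = ((1 + 11770) - 16928/3) - 27160 = (11771 - 16928/3) - 27160 = 18385/3 - 27160 = -63095/3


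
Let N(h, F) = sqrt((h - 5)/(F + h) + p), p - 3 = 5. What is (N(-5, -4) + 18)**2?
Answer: (54 + sqrt(82))**2/9 ≈ 441.78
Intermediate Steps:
p = 8 (p = 3 + 5 = 8)
N(h, F) = sqrt(8 + (-5 + h)/(F + h)) (N(h, F) = sqrt((h - 5)/(F + h) + 8) = sqrt((-5 + h)/(F + h) + 8) = sqrt(8 + (-5 + h)/(F + h)))
(N(-5, -4) + 18)**2 = (sqrt((-5 + 8*(-4) + 9*(-5))/(-4 - 5)) + 18)**2 = (sqrt((-5 - 32 - 45)/(-9)) + 18)**2 = (sqrt(-1/9*(-82)) + 18)**2 = (sqrt(82/9) + 18)**2 = (sqrt(82)/3 + 18)**2 = (18 + sqrt(82)/3)**2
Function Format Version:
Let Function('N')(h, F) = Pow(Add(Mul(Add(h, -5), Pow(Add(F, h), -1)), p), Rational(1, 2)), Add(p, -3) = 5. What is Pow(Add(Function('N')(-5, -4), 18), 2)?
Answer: Mul(Rational(1, 9), Pow(Add(54, Pow(82, Rational(1, 2))), 2)) ≈ 441.78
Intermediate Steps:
p = 8 (p = Add(3, 5) = 8)
Function('N')(h, F) = Pow(Add(8, Mul(Pow(Add(F, h), -1), Add(-5, h))), Rational(1, 2)) (Function('N')(h, F) = Pow(Add(Mul(Add(h, -5), Pow(Add(F, h), -1)), 8), Rational(1, 2)) = Pow(Add(Mul(Add(-5, h), Pow(Add(F, h), -1)), 8), Rational(1, 2)) = Pow(Add(Mul(Pow(Add(F, h), -1), Add(-5, h)), 8), Rational(1, 2)) = Pow(Add(8, Mul(Pow(Add(F, h), -1), Add(-5, h))), Rational(1, 2)))
Pow(Add(Function('N')(-5, -4), 18), 2) = Pow(Add(Pow(Mul(Pow(Add(-4, -5), -1), Add(-5, Mul(8, -4), Mul(9, -5))), Rational(1, 2)), 18), 2) = Pow(Add(Pow(Mul(Pow(-9, -1), Add(-5, -32, -45)), Rational(1, 2)), 18), 2) = Pow(Add(Pow(Mul(Rational(-1, 9), -82), Rational(1, 2)), 18), 2) = Pow(Add(Pow(Rational(82, 9), Rational(1, 2)), 18), 2) = Pow(Add(Mul(Rational(1, 3), Pow(82, Rational(1, 2))), 18), 2) = Pow(Add(18, Mul(Rational(1, 3), Pow(82, Rational(1, 2)))), 2)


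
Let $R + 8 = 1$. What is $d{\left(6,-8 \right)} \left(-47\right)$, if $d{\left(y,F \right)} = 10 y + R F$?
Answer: $-5452$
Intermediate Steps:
$R = -7$ ($R = -8 + 1 = -7$)
$d{\left(y,F \right)} = - 7 F + 10 y$ ($d{\left(y,F \right)} = 10 y - 7 F = - 7 F + 10 y$)
$d{\left(6,-8 \right)} \left(-47\right) = \left(\left(-7\right) \left(-8\right) + 10 \cdot 6\right) \left(-47\right) = \left(56 + 60\right) \left(-47\right) = 116 \left(-47\right) = -5452$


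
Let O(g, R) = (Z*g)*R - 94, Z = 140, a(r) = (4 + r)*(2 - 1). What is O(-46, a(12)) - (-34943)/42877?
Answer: -4422041575/42877 ≈ -1.0313e+5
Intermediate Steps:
a(r) = 4 + r (a(r) = (4 + r)*1 = 4 + r)
O(g, R) = -94 + 140*R*g (O(g, R) = (140*g)*R - 94 = 140*R*g - 94 = -94 + 140*R*g)
O(-46, a(12)) - (-34943)/42877 = (-94 + 140*(4 + 12)*(-46)) - (-34943)/42877 = (-94 + 140*16*(-46)) - (-34943)/42877 = (-94 - 103040) - 1*(-34943/42877) = -103134 + 34943/42877 = -4422041575/42877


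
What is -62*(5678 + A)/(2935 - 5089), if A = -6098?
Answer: -4340/359 ≈ -12.089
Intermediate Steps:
-62*(5678 + A)/(2935 - 5089) = -62*(5678 - 6098)/(2935 - 5089) = -(-26040)/(-2154) = -(-26040)*(-1)/2154 = -62*70/359 = -4340/359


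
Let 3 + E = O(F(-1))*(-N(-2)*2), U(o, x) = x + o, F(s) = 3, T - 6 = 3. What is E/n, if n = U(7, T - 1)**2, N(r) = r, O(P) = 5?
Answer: 17/225 ≈ 0.075556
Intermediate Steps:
T = 9 (T = 6 + 3 = 9)
U(o, x) = o + x
n = 225 (n = (7 + (9 - 1))**2 = (7 + 8)**2 = 15**2 = 225)
E = 17 (E = -3 + 5*(-1*(-2)*2) = -3 + 5*(2*2) = -3 + 5*4 = -3 + 20 = 17)
E/n = 17/225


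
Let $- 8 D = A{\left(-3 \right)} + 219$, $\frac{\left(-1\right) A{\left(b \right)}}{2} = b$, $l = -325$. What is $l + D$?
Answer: $- \frac{2825}{8} \approx -353.13$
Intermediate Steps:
$A{\left(b \right)} = - 2 b$
$D = - \frac{225}{8}$ ($D = - \frac{\left(-2\right) \left(-3\right) + 219}{8} = - \frac{6 + 219}{8} = \left(- \frac{1}{8}\right) 225 = - \frac{225}{8} \approx -28.125$)
$l + D = -325 - \frac{225}{8} = - \frac{2825}{8}$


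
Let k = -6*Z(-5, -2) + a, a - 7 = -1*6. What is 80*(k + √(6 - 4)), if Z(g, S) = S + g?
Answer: 3440 + 80*√2 ≈ 3553.1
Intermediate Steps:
a = 1 (a = 7 - 1*6 = 7 - 6 = 1)
k = 43 (k = -6*(-2 - 5) + 1 = -6*(-7) + 1 = 42 + 1 = 43)
80*(k + √(6 - 4)) = 80*(43 + √(6 - 4)) = 80*(43 + √2) = 3440 + 80*√2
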